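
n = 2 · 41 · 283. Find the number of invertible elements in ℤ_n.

11280

φ(23206) = 23206 · (1 − 1/2) · (1 − 1/41) · (1 − 1/283)
       = 23206 · 11280/23206 = 11280.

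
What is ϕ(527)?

480

Prime factorization: 527 = 17 * 31.
φ(17) = 17 − 1 = 16.
φ(31) = 31 − 1 = 30.
Multiply: 16 · 30 = 480.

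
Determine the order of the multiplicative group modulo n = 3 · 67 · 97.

12672

φ(3) = 3 − 1 = 2.
φ(67) = 67 − 1 = 66.
φ(97) = 97 − 1 = 96.
Multiply: 2 · 66 · 96 = 12672.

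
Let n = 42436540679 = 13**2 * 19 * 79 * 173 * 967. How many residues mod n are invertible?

φ(13^2) = 13^2 − 13^1 = 169 − 13 = 156.
φ(19) = 19 − 1 = 18.
φ(79) = 79 − 1 = 78.
φ(173) = 173 − 1 = 172.
φ(967) = 967 − 1 = 966.
Since φ is multiplicative, φ(42436540679) = 156 · 18 · 78 · 172 · 966 = 36391275648.

36391275648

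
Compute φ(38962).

14520

First factor: 38962 = 2 × 7 × 11**2 × 23.
φ(2) = 2 − 1 = 1.
φ(7) = 7 − 1 = 6.
φ(11^2) = 11^2 − 11^1 = 121 − 11 = 110.
φ(23) = 23 − 1 = 22.
Since φ is multiplicative, φ(38962) = 1 · 6 · 110 · 22 = 14520.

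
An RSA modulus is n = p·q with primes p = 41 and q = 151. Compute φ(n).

6000

φ(41) = 41 − 1 = 40.
φ(151) = 151 − 1 = 150.
Since φ is multiplicative, φ(6191) = 40 · 150 = 6000.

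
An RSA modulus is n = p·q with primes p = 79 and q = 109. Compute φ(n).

φ(8611) = 8611 · (1 − 1/79) · (1 − 1/109)
       = 8611 · 8424/8611 = 8424.

8424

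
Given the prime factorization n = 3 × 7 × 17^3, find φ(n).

55488

φ(103173) = 103173 · (1 − 1/3) · (1 − 1/7) · (1 − 1/17)
       = 103173 · 192/357 = 55488.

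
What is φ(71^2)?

4970

φ(71^2) = 71^1·(71−1) = 71·70 = 4970.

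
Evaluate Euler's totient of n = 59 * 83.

4756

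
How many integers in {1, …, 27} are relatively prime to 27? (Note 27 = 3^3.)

18

φ(27) = 27 · (1 − 1/3)
       = 27 · 2/3 = 18.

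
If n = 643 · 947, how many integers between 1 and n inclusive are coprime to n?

607332

φ(643) = 643 − 1 = 642.
φ(947) = 947 − 1 = 946.
φ(608921) = 642 × 946 = 607332.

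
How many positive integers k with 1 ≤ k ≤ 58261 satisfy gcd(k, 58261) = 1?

Prime factorization: 58261 = 7^2 × 29 × 41.
φ(7^2) = 7^2 − 7^1 = 49 − 7 = 42.
φ(29) = 29 − 1 = 28.
φ(41) = 41 − 1 = 40.
Since φ is multiplicative, φ(58261) = 42 · 28 · 40 = 47040.

47040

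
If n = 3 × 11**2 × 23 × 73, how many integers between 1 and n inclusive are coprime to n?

348480

φ(609477) = 609477 · (1 − 1/3) · (1 − 1/11) · (1 − 1/23) · (1 − 1/73)
       = 609477 · 31680/55407 = 348480.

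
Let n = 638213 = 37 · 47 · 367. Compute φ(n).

606096

φ(37) = 37 − 1 = 36.
φ(47) = 47 − 1 = 46.
φ(367) = 367 − 1 = 366.
φ(638213) = 36 × 46 × 366 = 606096.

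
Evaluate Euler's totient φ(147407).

118272

First factor: 147407 = 13 · 17 · 23 · 29.
φ(147407) = 147407 · (1 − 1/13) · (1 − 1/17) · (1 − 1/23) · (1 − 1/29)
       = 147407 · 118272/147407 = 118272.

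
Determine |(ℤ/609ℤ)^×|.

336

First factor: 609 = 3 · 7 · 29.
φ(609) = 609 · (1 − 1/3) · (1 − 1/7) · (1 − 1/29)
       = 609 · 336/609 = 336.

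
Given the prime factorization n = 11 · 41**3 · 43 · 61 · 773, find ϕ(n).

φ(1537170494849) = 1537170494849 · (1 − 1/11) · (1 − 1/41) · (1 − 1/43) · (1 − 1/61) · (1 − 1/773)
       = 1537170494849 · 778176000/914438129 = 1308113856000.

1308113856000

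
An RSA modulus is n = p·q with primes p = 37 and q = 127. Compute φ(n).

φ(pq) = (p−1)(q−1) = 36 · 126 = 4536.

4536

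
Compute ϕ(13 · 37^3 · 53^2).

1629920448

φ(13) = 13 − 1 = 12.
φ(37^3) = 37^2·(37−1) = 1369·36 = 49284.
φ(53^2) = 53^2 − 53^1 = 2809 − 53 = 2756.
Multiply: 12 · 49284 · 2756 = 1629920448.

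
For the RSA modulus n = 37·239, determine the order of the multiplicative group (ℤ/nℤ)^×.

8568

φ(8843) = 8843 · (1 − 1/37) · (1 − 1/239)
       = 8843 · 8568/8843 = 8568.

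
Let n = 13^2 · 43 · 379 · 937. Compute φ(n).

2318150016

φ(2580678841) = 2580678841 · (1 − 1/13) · (1 − 1/43) · (1 − 1/379) · (1 − 1/937)
       = 2580678841 · 178319232/198513757 = 2318150016.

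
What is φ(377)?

336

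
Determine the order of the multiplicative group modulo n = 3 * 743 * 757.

φ(1687353) = 1687353 · (1 − 1/3) · (1 − 1/743) · (1 − 1/757)
       = 1687353 · 1121904/1687353 = 1121904.

1121904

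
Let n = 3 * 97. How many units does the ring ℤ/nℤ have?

192

φ(3) = 3 − 1 = 2.
φ(97) = 97 − 1 = 96.
φ(291) = 2 × 96 = 192.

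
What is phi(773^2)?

596756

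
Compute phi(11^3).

φ(1331) = 1331 · (1 − 1/11)
       = 1331 · 10/11 = 1210.

1210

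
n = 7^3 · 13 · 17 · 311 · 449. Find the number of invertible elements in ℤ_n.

7839498240

φ(7^3) = 7^3 − 7^2 = 343 − 49 = 294.
φ(13) = 13 − 1 = 12.
φ(17) = 17 − 1 = 16.
φ(311) = 311 − 1 = 310.
φ(449) = 449 − 1 = 448.
Multiply: 294 · 12 · 16 · 310 · 448 = 7839498240.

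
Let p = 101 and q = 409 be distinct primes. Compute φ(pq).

φ(41309) = 41309 · (1 − 1/101) · (1 − 1/409)
       = 41309 · 40800/41309 = 40800.

40800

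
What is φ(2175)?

1120

2175 = 3 × 5**2 × 29.
φ(2175) = 2175 · (1 − 1/3) · (1 − 1/5) · (1 − 1/29)
       = 2175 · 224/435 = 1120.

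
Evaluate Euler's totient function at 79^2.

φ(6241) = 6241 · (1 − 1/79)
       = 6241 · 78/79 = 6162.

6162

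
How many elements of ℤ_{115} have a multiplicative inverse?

88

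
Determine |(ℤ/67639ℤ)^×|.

Prime factorization: 67639 = 11^2 × 13 × 43.
φ(11^2) = 11^2 − 11^1 = 121 − 11 = 110.
φ(13) = 13 − 1 = 12.
φ(43) = 43 − 1 = 42.
φ(67639) = 110 × 12 × 42 = 55440.

55440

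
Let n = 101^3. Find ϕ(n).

φ(101^3) = 101^3 − 101^2 = 1030301 − 10201 = 1020100.

1020100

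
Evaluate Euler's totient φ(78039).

44352

Prime factorization: 78039 = 3^2 · 13 · 23 · 29.
φ(78039) = 78039 · (1 − 1/3) · (1 − 1/13) · (1 − 1/23) · (1 − 1/29)
       = 78039 · 14784/26013 = 44352.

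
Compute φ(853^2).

φ(853^2) = 853^2 − 853^1 = 727609 − 853 = 726756.

726756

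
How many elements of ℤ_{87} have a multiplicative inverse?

87 = 3 · 29.
φ(87) = 87 · (1 − 1/3) · (1 − 1/29)
       = 87 · 56/87 = 56.

56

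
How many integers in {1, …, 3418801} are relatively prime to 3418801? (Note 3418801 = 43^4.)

3339294

φ(3418801) = 3418801 · (1 − 1/43)
       = 3418801 · 42/43 = 3339294.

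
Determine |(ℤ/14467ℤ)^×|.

12672

Factor 14467: 14467 = 17 · 23 · 37.
φ(14467) = 14467 · (1 − 1/17) · (1 − 1/23) · (1 − 1/37)
       = 14467 · 12672/14467 = 12672.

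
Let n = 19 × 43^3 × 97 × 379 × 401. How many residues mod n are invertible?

φ(22269695792579) = 22269695792579 · (1 − 1/19) · (1 − 1/43) · (1 − 1/97) · (1 − 1/379) · (1 − 1/401)
       = 22269695792579 · 10973491200/12044183771 = 20289985228800.

20289985228800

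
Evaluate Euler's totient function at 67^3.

296274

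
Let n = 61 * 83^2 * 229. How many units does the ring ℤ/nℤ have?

φ(96232441) = 96232441 · (1 − 1/61) · (1 − 1/83) · (1 − 1/229)
       = 96232441 · 1121760/1159427 = 93106080.

93106080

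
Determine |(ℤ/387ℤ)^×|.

252

Factor 387: 387 = 3^2 × 43.
φ(3^2) = 3^1·(3−1) = 3·2 = 6.
φ(43) = 43 − 1 = 42.
Multiply: 6 · 42 = 252.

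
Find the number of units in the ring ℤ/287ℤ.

240

Factor 287: 287 = 7 * 41.
φ(7) = 7 − 1 = 6.
φ(41) = 41 − 1 = 40.
φ(287) = 6 × 40 = 240.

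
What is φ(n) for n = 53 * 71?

φ(53) = 53 − 1 = 52.
φ(71) = 71 − 1 = 70.
Multiply: 52 · 70 = 3640.

3640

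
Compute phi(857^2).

733592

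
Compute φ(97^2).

9312

φ(9409) = 9409 · (1 − 1/97)
       = 9409 · 96/97 = 9312.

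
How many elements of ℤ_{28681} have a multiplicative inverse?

28681 = 23 · 29 · 43.
φ(23) = 23 − 1 = 22.
φ(29) = 29 − 1 = 28.
φ(43) = 43 − 1 = 42.
Since φ is multiplicative, φ(28681) = 22 · 28 · 42 = 25872.

25872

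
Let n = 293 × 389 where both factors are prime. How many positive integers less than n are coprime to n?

φ(293) = 293 − 1 = 292.
φ(389) = 389 − 1 = 388.
Multiply: 292 · 388 = 113296.

113296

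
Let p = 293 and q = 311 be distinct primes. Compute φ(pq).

90520

φ(293) = 293 − 1 = 292.
φ(311) = 311 − 1 = 310.
φ(91123) = 292 × 310 = 90520.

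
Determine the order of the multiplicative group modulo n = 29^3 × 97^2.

219278976

φ(229476101) = 229476101 · (1 − 1/29) · (1 − 1/97)
       = 229476101 · 2688/2813 = 219278976.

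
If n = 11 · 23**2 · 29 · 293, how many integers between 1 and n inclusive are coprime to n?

41370560

φ(49444043) = 49444043 · (1 − 1/11) · (1 − 1/23) · (1 − 1/29) · (1 − 1/293)
       = 49444043 · 1798720/2149741 = 41370560.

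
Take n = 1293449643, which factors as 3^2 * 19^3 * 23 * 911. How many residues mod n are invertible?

780539760

φ(1293449643) = 1293449643 · (1 − 1/3) · (1 − 1/19) · (1 − 1/23) · (1 − 1/911)
       = 1293449643 · 720720/1194321 = 780539760.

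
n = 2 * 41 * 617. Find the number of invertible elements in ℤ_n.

φ(2) = 2 − 1 = 1.
φ(41) = 41 − 1 = 40.
φ(617) = 617 − 1 = 616.
Multiply: 1 · 40 · 616 = 24640.

24640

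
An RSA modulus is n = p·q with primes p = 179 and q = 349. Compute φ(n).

61944

φ(62471) = 62471 · (1 − 1/179) · (1 − 1/349)
       = 62471 · 61944/62471 = 61944.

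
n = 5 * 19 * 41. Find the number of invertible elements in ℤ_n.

φ(5) = 5 − 1 = 4.
φ(19) = 19 − 1 = 18.
φ(41) = 41 − 1 = 40.
Since φ is multiplicative, φ(3895) = 4 · 18 · 40 = 2880.

2880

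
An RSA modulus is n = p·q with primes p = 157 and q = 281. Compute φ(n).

φ(n) = (p − 1)(q − 1) = (157−1)(281−1) = 156·280 = 43680.

43680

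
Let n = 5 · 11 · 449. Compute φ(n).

17920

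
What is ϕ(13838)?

5760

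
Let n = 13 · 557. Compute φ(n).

φ(7241) = 7241 · (1 − 1/13) · (1 − 1/557)
       = 7241 · 6672/7241 = 6672.

6672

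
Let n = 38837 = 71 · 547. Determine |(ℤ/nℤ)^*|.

φ(71) = 71 − 1 = 70.
φ(547) = 547 − 1 = 546.
φ(38837) = 70 × 546 = 38220.

38220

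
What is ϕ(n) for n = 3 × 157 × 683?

212784

φ(321693) = 321693 · (1 − 1/3) · (1 − 1/157) · (1 − 1/683)
       = 321693 · 212784/321693 = 212784.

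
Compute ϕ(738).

240

738 = 2 × 3^2 × 41.
φ(2) = 2 − 1 = 1.
φ(3^2) = 3^2 − 3^1 = 9 − 3 = 6.
φ(41) = 41 − 1 = 40.
φ(738) = 1 × 6 × 40 = 240.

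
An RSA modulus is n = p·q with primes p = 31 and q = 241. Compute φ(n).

φ(31) = 31 − 1 = 30.
φ(241) = 241 − 1 = 240.
Since φ is multiplicative, φ(7471) = 30 · 240 = 7200.

7200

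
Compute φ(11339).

First factor: 11339 = 17 * 23 * 29.
φ(17) = 17 − 1 = 16.
φ(23) = 23 − 1 = 22.
φ(29) = 29 − 1 = 28.
Multiply: 16 · 22 · 28 = 9856.

9856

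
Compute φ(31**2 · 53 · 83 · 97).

380689920

φ(410061583) = 410061583 · (1 − 1/31) · (1 − 1/53) · (1 − 1/83) · (1 − 1/97)
       = 410061583 · 12280320/13227793 = 380689920.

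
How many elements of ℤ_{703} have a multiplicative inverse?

703 = 19 × 37.
φ(19) = 19 − 1 = 18.
φ(37) = 37 − 1 = 36.
Since φ is multiplicative, φ(703) = 18 · 36 = 648.

648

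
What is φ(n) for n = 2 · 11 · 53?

520

φ(1166) = 1166 · (1 − 1/2) · (1 − 1/11) · (1 − 1/53)
       = 1166 · 520/1166 = 520.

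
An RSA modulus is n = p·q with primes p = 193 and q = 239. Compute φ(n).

45696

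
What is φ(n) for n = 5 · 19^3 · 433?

11228544

φ(5) = 5 − 1 = 4.
φ(19^3) = 19^2·(19−1) = 361·18 = 6498.
φ(433) = 433 − 1 = 432.
φ(14849735) = 4 × 6498 × 432 = 11228544.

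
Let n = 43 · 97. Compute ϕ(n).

φ(43) = 43 − 1 = 42.
φ(97) = 97 − 1 = 96.
Since φ is multiplicative, φ(4171) = 42 · 96 = 4032.

4032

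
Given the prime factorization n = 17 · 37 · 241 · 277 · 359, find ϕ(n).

φ(15074464927) = 15074464927 · (1 − 1/17) · (1 − 1/37) · (1 − 1/241) · (1 − 1/277) · (1 − 1/359)
       = 15074464927 · 13659217920/15074464927 = 13659217920.

13659217920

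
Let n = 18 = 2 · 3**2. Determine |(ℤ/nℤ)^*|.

6

φ(2) = 2 − 1 = 1.
φ(3^2) = 3^1·(3−1) = 3·2 = 6.
Since φ is multiplicative, φ(18) = 1 · 6 = 6.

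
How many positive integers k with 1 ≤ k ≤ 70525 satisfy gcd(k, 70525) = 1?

43200

70525 = 5^2 · 7 · 13 · 31.
φ(70525) = 70525 · (1 − 1/5) · (1 − 1/7) · (1 − 1/13) · (1 − 1/31)
       = 70525 · 8640/14105 = 43200.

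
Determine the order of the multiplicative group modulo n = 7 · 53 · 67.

φ(24857) = 24857 · (1 − 1/7) · (1 − 1/53) · (1 − 1/67)
       = 24857 · 20592/24857 = 20592.

20592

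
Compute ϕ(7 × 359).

2148

φ(2513) = 2513 · (1 − 1/7) · (1 − 1/359)
       = 2513 · 2148/2513 = 2148.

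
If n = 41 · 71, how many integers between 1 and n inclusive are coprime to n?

2800

φ(41) = 41 − 1 = 40.
φ(71) = 71 − 1 = 70.
φ(2911) = 40 × 70 = 2800.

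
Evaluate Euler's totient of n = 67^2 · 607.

2679732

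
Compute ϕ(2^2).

φ(2^2) = 2^2 − 2^1 = 4 − 2 = 2.

2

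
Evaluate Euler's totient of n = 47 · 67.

3036

φ(47) = 47 − 1 = 46.
φ(67) = 67 − 1 = 66.
φ(3149) = 46 × 66 = 3036.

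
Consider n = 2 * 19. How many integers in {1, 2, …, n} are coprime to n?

18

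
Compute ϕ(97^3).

φ(912673) = 912673 · (1 − 1/97)
       = 912673 · 96/97 = 903264.

903264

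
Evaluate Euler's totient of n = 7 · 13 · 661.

φ(7) = 7 − 1 = 6.
φ(13) = 13 − 1 = 12.
φ(661) = 661 − 1 = 660.
Multiply: 6 · 12 · 660 = 47520.

47520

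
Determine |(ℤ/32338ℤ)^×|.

14256

First factor: 32338 = 2 × 19 × 23 × 37.
φ(2) = 2 − 1 = 1.
φ(19) = 19 − 1 = 18.
φ(23) = 23 − 1 = 22.
φ(37) = 37 − 1 = 36.
Since φ is multiplicative, φ(32338) = 1 · 18 · 22 · 36 = 14256.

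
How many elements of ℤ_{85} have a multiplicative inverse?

Prime factorization: 85 = 5 * 17.
φ(85) = 85 · (1 − 1/5) · (1 − 1/17)
       = 85 · 64/85 = 64.

64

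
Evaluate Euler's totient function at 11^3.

φ(1331) = 1331 · (1 − 1/11)
       = 1331 · 10/11 = 1210.

1210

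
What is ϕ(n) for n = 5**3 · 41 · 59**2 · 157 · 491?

1046310720000

φ(1375241715875) = 1375241715875 · (1 − 1/5) · (1 − 1/41) · (1 − 1/59) · (1 − 1/157) · (1 − 1/491)
       = 1375241715875 · 709363200/932367265 = 1046310720000.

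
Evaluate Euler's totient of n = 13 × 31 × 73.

25920

φ(29419) = 29419 · (1 − 1/13) · (1 − 1/31) · (1 − 1/73)
       = 29419 · 25920/29419 = 25920.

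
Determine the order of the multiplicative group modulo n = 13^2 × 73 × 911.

10221120

φ(11239007) = 11239007 · (1 − 1/13) · (1 − 1/73) · (1 − 1/911)
       = 11239007 · 786240/864539 = 10221120.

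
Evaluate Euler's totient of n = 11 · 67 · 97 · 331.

20908800

φ(11) = 11 − 1 = 10.
φ(67) = 67 − 1 = 66.
φ(97) = 97 − 1 = 96.
φ(331) = 331 − 1 = 330.
Since φ is multiplicative, φ(23662859) = 10 · 66 · 96 · 330 = 20908800.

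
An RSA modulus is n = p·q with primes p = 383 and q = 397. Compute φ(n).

151272

φ(pq) = (p−1)(q−1) = 382 · 396 = 151272.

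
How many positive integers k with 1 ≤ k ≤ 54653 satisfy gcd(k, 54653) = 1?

Factor 54653: 54653 = 31 × 41 × 43.
φ(31) = 31 − 1 = 30.
φ(41) = 41 − 1 = 40.
φ(43) = 43 − 1 = 42.
φ(54653) = 30 × 40 × 42 = 50400.

50400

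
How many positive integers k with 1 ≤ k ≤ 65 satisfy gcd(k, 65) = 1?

Factor 65: 65 = 5 · 13.
φ(5) = 5 − 1 = 4.
φ(13) = 13 − 1 = 12.
φ(65) = 4 × 12 = 48.

48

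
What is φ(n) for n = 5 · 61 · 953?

φ(5) = 5 − 1 = 4.
φ(61) = 61 − 1 = 60.
φ(953) = 953 − 1 = 952.
Since φ is multiplicative, φ(290665) = 4 · 60 · 952 = 228480.

228480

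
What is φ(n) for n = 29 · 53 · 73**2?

7652736

φ(8190673) = 8190673 · (1 − 1/29) · (1 − 1/53) · (1 − 1/73)
       = 8190673 · 104832/112201 = 7652736.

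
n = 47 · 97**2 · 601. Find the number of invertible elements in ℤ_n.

φ(47) = 47 − 1 = 46.
φ(97^2) = 97^1·(97−1) = 97·96 = 9312.
φ(601) = 601 − 1 = 600.
φ(265776023) = 46 × 9312 × 600 = 257011200.

257011200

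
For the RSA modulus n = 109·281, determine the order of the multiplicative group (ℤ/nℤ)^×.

30240

φ(109) = 109 − 1 = 108.
φ(281) = 281 − 1 = 280.
Since φ is multiplicative, φ(30629) = 108 · 280 = 30240.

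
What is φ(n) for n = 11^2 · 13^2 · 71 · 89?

φ(129217231) = 129217231 · (1 − 1/11) · (1 − 1/13) · (1 − 1/71) · (1 − 1/89)
       = 129217231 · 739200/903617 = 105705600.

105705600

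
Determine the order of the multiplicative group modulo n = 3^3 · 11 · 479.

φ(3^3) = 3^3 − 3^2 = 27 − 9 = 18.
φ(11) = 11 − 1 = 10.
φ(479) = 479 − 1 = 478.
Multiply: 18 · 10 · 478 = 86040.

86040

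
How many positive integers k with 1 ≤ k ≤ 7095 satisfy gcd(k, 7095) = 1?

3360

Prime factorization: 7095 = 3 * 5 * 11 * 43.
φ(3) = 3 − 1 = 2.
φ(5) = 5 − 1 = 4.
φ(11) = 11 − 1 = 10.
φ(43) = 43 − 1 = 42.
Since φ is multiplicative, φ(7095) = 2 · 4 · 10 · 42 = 3360.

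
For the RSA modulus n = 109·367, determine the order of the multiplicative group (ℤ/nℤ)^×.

φ(109) = 109 − 1 = 108.
φ(367) = 367 − 1 = 366.
Since φ is multiplicative, φ(40003) = 108 · 366 = 39528.

39528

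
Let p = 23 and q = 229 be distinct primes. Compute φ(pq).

5016

For distinct primes, φ(pq) = (p−1)(q−1) = 22 × 228 = 5016.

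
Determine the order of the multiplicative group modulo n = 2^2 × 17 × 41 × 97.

φ(2^2) = 2^1·(2−1) = 2·1 = 2.
φ(17) = 17 − 1 = 16.
φ(41) = 41 − 1 = 40.
φ(97) = 97 − 1 = 96.
Multiply: 2 · 16 · 40 · 96 = 122880.

122880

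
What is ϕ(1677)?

1008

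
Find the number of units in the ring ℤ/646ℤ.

Factor 646: 646 = 2 · 17 · 19.
φ(646) = 646 · (1 − 1/2) · (1 − 1/17) · (1 − 1/19)
       = 646 · 288/646 = 288.

288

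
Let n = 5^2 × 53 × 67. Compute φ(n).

φ(5^2) = 5^2 − 5^1 = 25 − 5 = 20.
φ(53) = 53 − 1 = 52.
φ(67) = 67 − 1 = 66.
Multiply: 20 · 52 · 66 = 68640.

68640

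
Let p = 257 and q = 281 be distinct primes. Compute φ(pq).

For distinct primes, φ(pq) = (p−1)(q−1) = 256 × 280 = 71680.

71680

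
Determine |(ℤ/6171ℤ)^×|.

3520

Prime factorization: 6171 = 3 × 11^2 × 17.
φ(6171) = 6171 · (1 − 1/3) · (1 − 1/11) · (1 − 1/17)
       = 6171 · 320/561 = 3520.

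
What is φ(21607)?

21607 = 17 * 31 * 41.
φ(17) = 17 − 1 = 16.
φ(31) = 31 − 1 = 30.
φ(41) = 41 − 1 = 40.
Since φ is multiplicative, φ(21607) = 16 · 30 · 40 = 19200.

19200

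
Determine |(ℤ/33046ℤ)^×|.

Prime factorization: 33046 = 2 × 13 × 31 × 41.
φ(33046) = 33046 · (1 − 1/2) · (1 − 1/13) · (1 − 1/31) · (1 − 1/41)
       = 33046 · 14400/33046 = 14400.

14400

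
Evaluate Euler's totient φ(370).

144

370 = 2 · 5 · 37.
φ(370) = 370 · (1 − 1/2) · (1 − 1/5) · (1 − 1/37)
       = 370 · 144/370 = 144.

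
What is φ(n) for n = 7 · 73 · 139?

φ(71029) = 71029 · (1 − 1/7) · (1 − 1/73) · (1 − 1/139)
       = 71029 · 59616/71029 = 59616.

59616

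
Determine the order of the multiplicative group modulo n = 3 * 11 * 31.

600

φ(3) = 3 − 1 = 2.
φ(11) = 11 − 1 = 10.
φ(31) = 31 − 1 = 30.
φ(1023) = 2 × 10 × 30 = 600.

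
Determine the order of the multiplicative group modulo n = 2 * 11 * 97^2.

93120

φ(2) = 2 − 1 = 1.
φ(11) = 11 − 1 = 10.
φ(97^2) = 97^1·(97−1) = 97·96 = 9312.
Multiply: 1 · 10 · 9312 = 93120.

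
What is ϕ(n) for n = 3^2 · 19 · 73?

7776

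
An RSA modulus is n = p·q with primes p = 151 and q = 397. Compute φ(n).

59400

φ(151) = 151 − 1 = 150.
φ(397) = 397 − 1 = 396.
Multiply: 150 · 396 = 59400.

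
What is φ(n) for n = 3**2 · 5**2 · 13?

1440

φ(3^2) = 3^2 − 3^1 = 9 − 3 = 6.
φ(5^2) = 5^1·(5−1) = 5·4 = 20.
φ(13) = 13 − 1 = 12.
Since φ is multiplicative, φ(2925) = 6 · 20 · 12 = 1440.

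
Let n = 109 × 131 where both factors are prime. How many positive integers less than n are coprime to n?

14040

For distinct primes, φ(pq) = (p−1)(q−1) = 108 × 130 = 14040.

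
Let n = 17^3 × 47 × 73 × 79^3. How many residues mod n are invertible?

7455159489024

φ(17^3) = 17^3 − 17^2 = 4913 − 289 = 4624.
φ(47) = 47 − 1 = 46.
φ(73) = 73 − 1 = 72.
φ(79^3) = 79^2·(79−1) = 6241·78 = 486798.
φ(8310913382617) = 4624 × 46 × 72 × 486798 = 7455159489024.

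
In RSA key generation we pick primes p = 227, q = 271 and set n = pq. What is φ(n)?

61020

For distinct primes, φ(pq) = (p−1)(q−1) = 226 × 270 = 61020.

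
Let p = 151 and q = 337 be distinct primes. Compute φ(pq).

50400

φ(pq) = (p−1)(q−1) = 150 · 336 = 50400.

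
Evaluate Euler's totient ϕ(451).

First factor: 451 = 11 · 41.
φ(11) = 11 − 1 = 10.
φ(41) = 41 − 1 = 40.
Multiply: 10 · 40 = 400.

400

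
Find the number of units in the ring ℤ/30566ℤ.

30566 = 2 × 17 × 29 × 31.
φ(2) = 2 − 1 = 1.
φ(17) = 17 − 1 = 16.
φ(29) = 29 − 1 = 28.
φ(31) = 31 − 1 = 30.
Since φ is multiplicative, φ(30566) = 1 · 16 · 28 · 30 = 13440.

13440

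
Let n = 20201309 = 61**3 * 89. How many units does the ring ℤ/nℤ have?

19646880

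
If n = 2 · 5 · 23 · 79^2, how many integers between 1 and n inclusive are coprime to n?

φ(1435430) = 1435430 · (1 − 1/2) · (1 − 1/5) · (1 − 1/23) · (1 − 1/79)
       = 1435430 · 6864/18170 = 542256.

542256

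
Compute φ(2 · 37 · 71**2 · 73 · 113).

φ(3077157466) = 3077157466 · (1 − 1/2) · (1 − 1/37) · (1 − 1/71) · (1 − 1/73) · (1 − 1/113)
       = 3077157466 · 20321280/43340246 = 1442810880.

1442810880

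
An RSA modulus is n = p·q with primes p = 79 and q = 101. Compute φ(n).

7800

φ(n) = (p − 1)(q − 1) = (79−1)(101−1) = 78·100 = 7800.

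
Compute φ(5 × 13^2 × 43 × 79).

φ(5) = 5 − 1 = 4.
φ(13^2) = 13^2 − 13^1 = 169 − 13 = 156.
φ(43) = 43 − 1 = 42.
φ(79) = 79 − 1 = 78.
Since φ is multiplicative, φ(2870465) = 4 · 156 · 42 · 78 = 2044224.

2044224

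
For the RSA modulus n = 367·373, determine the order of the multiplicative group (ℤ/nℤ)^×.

φ(136891) = 136891 · (1 − 1/367) · (1 − 1/373)
       = 136891 · 136152/136891 = 136152.

136152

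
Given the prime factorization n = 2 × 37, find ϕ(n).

36

φ(2) = 2 − 1 = 1.
φ(37) = 37 − 1 = 36.
Multiply: 1 · 36 = 36.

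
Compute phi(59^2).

φ(3481) = 3481 · (1 − 1/59)
       = 3481 · 58/59 = 3422.

3422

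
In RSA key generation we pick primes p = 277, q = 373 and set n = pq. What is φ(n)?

102672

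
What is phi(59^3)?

201898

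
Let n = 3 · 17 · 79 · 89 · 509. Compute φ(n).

φ(182517729) = 182517729 · (1 − 1/3) · (1 − 1/17) · (1 − 1/79) · (1 − 1/89) · (1 − 1/509)
       = 182517729 · 111581184/182517729 = 111581184.

111581184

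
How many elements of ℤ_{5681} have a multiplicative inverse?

Prime factorization: 5681 = 13 × 19 × 23.
φ(5681) = 5681 · (1 − 1/13) · (1 − 1/19) · (1 − 1/23)
       = 5681 · 4752/5681 = 4752.

4752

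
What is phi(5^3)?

100

φ(5^3) = 5^2·(5−1) = 25·4 = 100.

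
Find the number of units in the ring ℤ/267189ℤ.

149760

267189 = 3 · 13**2 · 17 · 31.
φ(267189) = 267189 · (1 − 1/3) · (1 − 1/13) · (1 − 1/17) · (1 − 1/31)
       = 267189 · 11520/20553 = 149760.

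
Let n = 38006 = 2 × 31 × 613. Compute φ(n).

18360

φ(38006) = 38006 · (1 − 1/2) · (1 − 1/31) · (1 − 1/613)
       = 38006 · 18360/38006 = 18360.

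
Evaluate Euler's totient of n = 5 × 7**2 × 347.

φ(5) = 5 − 1 = 4.
φ(7^2) = 7^2 − 7^1 = 49 − 7 = 42.
φ(347) = 347 − 1 = 346.
Multiply: 4 · 42 · 346 = 58128.

58128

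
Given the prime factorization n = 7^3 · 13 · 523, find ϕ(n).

φ(7^3) = 7^2·(7−1) = 49·6 = 294.
φ(13) = 13 − 1 = 12.
φ(523) = 523 − 1 = 522.
Multiply: 294 · 12 · 522 = 1841616.

1841616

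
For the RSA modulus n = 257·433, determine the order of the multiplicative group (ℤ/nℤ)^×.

φ(257) = 257 − 1 = 256.
φ(433) = 433 − 1 = 432.
φ(111281) = 256 × 432 = 110592.

110592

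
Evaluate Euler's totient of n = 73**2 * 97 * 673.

φ(347882449) = 347882449 · (1 − 1/73) · (1 − 1/97) · (1 − 1/673)
       = 347882449 · 4644864/4765513 = 339075072.

339075072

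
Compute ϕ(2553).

1584

First factor: 2553 = 3 × 23 × 37.
φ(3) = 3 − 1 = 2.
φ(23) = 23 − 1 = 22.
φ(37) = 37 − 1 = 36.
Multiply: 2 · 22 · 36 = 1584.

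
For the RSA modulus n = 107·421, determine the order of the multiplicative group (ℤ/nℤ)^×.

44520

φ(107) = 107 − 1 = 106.
φ(421) = 421 − 1 = 420.
Multiply: 106 · 420 = 44520.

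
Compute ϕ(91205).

64512

91205 = 5 × 17 × 29 × 37.
φ(91205) = 91205 · (1 − 1/5) · (1 − 1/17) · (1 − 1/29) · (1 − 1/37)
       = 91205 · 64512/91205 = 64512.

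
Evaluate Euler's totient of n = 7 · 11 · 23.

1320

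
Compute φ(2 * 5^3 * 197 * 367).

φ(18074750) = 18074750 · (1 − 1/2) · (1 − 1/5) · (1 − 1/197) · (1 − 1/367)
       = 18074750 · 286944/722990 = 7173600.

7173600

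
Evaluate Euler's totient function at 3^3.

18

φ(3^3) = 3^3 − 3^2 = 27 − 9 = 18.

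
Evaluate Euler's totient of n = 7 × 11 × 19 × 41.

φ(7) = 7 − 1 = 6.
φ(11) = 11 − 1 = 10.
φ(19) = 19 − 1 = 18.
φ(41) = 41 − 1 = 40.
Since φ is multiplicative, φ(59983) = 6 · 10 · 18 · 40 = 43200.

43200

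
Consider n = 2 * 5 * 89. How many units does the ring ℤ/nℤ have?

352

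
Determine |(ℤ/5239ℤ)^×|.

5239 = 13^2 · 31.
φ(13^2) = 13^1·(13−1) = 13·12 = 156.
φ(31) = 31 − 1 = 30.
Multiply: 156 · 30 = 4680.

4680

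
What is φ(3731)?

2880

3731 = 7 * 13 * 41.
φ(3731) = 3731 · (1 − 1/7) · (1 − 1/13) · (1 − 1/41)
       = 3731 · 2880/3731 = 2880.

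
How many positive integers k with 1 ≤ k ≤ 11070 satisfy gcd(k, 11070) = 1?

2880

Factor 11070: 11070 = 2 × 3**3 × 5 × 41.
φ(11070) = 11070 · (1 − 1/2) · (1 − 1/3) · (1 − 1/5) · (1 − 1/41)
       = 11070 · 320/1230 = 2880.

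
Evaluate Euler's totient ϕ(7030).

2592

Factor 7030: 7030 = 2 · 5 · 19 · 37.
φ(7030) = 7030 · (1 − 1/2) · (1 − 1/5) · (1 − 1/19) · (1 − 1/37)
       = 7030 · 2592/7030 = 2592.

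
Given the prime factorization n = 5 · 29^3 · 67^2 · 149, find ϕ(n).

61644519552

φ(5) = 5 − 1 = 4.
φ(29^3) = 29^3 − 29^2 = 24389 − 841 = 23548.
φ(67^2) = 67^2 − 67^1 = 4489 − 67 = 4422.
φ(149) = 149 − 1 = 148.
Multiply: 4 · 23548 · 4422 · 148 = 61644519552.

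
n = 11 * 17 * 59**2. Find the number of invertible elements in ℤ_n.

547520

φ(650947) = 650947 · (1 − 1/11) · (1 − 1/17) · (1 − 1/59)
       = 650947 · 9280/11033 = 547520.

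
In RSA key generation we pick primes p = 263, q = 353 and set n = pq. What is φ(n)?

φ(263) = 263 − 1 = 262.
φ(353) = 353 − 1 = 352.
Since φ is multiplicative, φ(92839) = 262 · 352 = 92224.

92224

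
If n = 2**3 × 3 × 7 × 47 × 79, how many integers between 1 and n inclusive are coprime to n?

172224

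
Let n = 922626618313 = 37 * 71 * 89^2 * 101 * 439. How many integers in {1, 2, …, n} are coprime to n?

864464832000

φ(37) = 37 − 1 = 36.
φ(71) = 71 − 1 = 70.
φ(89^2) = 89^1·(89−1) = 89·88 = 7832.
φ(101) = 101 − 1 = 100.
φ(439) = 439 − 1 = 438.
φ(922626618313) = 36 × 70 × 7832 × 100 × 438 = 864464832000.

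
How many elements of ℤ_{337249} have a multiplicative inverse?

Prime factorization: 337249 = 11 · 23 · 31 · 43.
φ(11) = 11 − 1 = 10.
φ(23) = 23 − 1 = 22.
φ(31) = 31 − 1 = 30.
φ(43) = 43 − 1 = 42.
Since φ is multiplicative, φ(337249) = 10 · 22 · 30 · 42 = 277200.

277200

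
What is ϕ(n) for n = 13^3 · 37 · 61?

4380480

φ(13^3) = 13^3 − 13^2 = 2197 − 169 = 2028.
φ(37) = 37 − 1 = 36.
φ(61) = 61 − 1 = 60.
φ(4958629) = 2028 × 36 × 60 = 4380480.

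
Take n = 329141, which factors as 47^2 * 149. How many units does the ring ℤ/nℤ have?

319976

φ(329141) = 329141 · (1 − 1/47) · (1 − 1/149)
       = 329141 · 6808/7003 = 319976.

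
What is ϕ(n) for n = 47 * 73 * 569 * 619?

1162591488

φ(47) = 47 − 1 = 46.
φ(73) = 73 − 1 = 72.
φ(569) = 569 − 1 = 568.
φ(619) = 619 − 1 = 618.
Since φ is multiplicative, φ(1208435941) = 46 · 72 · 568 · 618 = 1162591488.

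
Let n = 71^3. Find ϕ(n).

352870

φ(357911) = 357911 · (1 − 1/71)
       = 357911 · 70/71 = 352870.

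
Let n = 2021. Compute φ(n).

Factor 2021: 2021 = 43 × 47.
φ(43) = 43 − 1 = 42.
φ(47) = 47 − 1 = 46.
Since φ is multiplicative, φ(2021) = 42 · 46 = 1932.

1932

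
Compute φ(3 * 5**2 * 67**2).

φ(3) = 3 − 1 = 2.
φ(5^2) = 5^2 − 5^1 = 25 − 5 = 20.
φ(67^2) = 67^1·(67−1) = 67·66 = 4422.
Multiply: 2 · 20 · 4422 = 176880.

176880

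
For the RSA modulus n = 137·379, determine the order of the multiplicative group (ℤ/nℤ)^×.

φ(pq) = (p−1)(q−1) = 136 · 378 = 51408.

51408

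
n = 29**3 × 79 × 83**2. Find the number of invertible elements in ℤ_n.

φ(29^3) = 29^2·(29−1) = 841·28 = 23548.
φ(79) = 79 − 1 = 78.
φ(83^2) = 83^2 − 83^1 = 6889 − 83 = 6806.
Multiply: 23548 · 78 · 6806 = 12500879664.

12500879664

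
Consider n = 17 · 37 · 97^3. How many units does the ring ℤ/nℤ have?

φ(574071317) = 574071317 · (1 − 1/17) · (1 − 1/37) · (1 − 1/97)
       = 574071317 · 55296/61013 = 520280064.

520280064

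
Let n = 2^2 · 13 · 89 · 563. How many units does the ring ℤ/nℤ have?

φ(2^2) = 2^1·(2−1) = 2·1 = 2.
φ(13) = 13 − 1 = 12.
φ(89) = 89 − 1 = 88.
φ(563) = 563 − 1 = 562.
φ(2605564) = 2 × 12 × 88 × 562 = 1186944.

1186944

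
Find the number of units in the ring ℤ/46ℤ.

First factor: 46 = 2 × 23.
φ(2) = 2 − 1 = 1.
φ(23) = 23 − 1 = 22.
Since φ is multiplicative, φ(46) = 1 · 22 = 22.

22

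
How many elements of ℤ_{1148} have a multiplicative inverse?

480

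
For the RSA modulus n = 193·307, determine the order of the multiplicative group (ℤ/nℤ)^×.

58752

φ(193) = 193 − 1 = 192.
φ(307) = 307 − 1 = 306.
Multiply: 192 · 306 = 58752.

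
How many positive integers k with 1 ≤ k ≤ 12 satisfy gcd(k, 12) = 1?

Prime factorization: 12 = 2**2 · 3.
φ(12) = 12 · (1 − 1/2) · (1 − 1/3)
       = 12 · 2/6 = 4.

4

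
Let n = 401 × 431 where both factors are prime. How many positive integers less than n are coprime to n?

172000

For distinct primes, φ(pq) = (p−1)(q−1) = 400 × 430 = 172000.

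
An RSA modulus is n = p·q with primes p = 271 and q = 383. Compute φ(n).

For distinct primes, φ(pq) = (p−1)(q−1) = 270 × 382 = 103140.

103140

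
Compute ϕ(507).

312

Factor 507: 507 = 3 · 13**2.
φ(507) = 507 · (1 − 1/3) · (1 − 1/13)
       = 507 · 24/39 = 312.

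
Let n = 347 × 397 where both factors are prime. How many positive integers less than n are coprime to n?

For distinct primes, φ(pq) = (p−1)(q−1) = 346 × 396 = 137016.

137016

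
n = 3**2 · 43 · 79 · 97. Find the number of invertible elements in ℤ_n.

φ(3^2) = 3^2 − 3^1 = 9 − 3 = 6.
φ(43) = 43 − 1 = 42.
φ(79) = 79 − 1 = 78.
φ(97) = 97 − 1 = 96.
φ(2965581) = 6 × 42 × 78 × 96 = 1886976.

1886976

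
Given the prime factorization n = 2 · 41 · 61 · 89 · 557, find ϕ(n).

φ(2) = 2 − 1 = 1.
φ(41) = 41 − 1 = 40.
φ(61) = 61 − 1 = 60.
φ(89) = 89 − 1 = 88.
φ(557) = 557 − 1 = 556.
φ(247964146) = 1 × 40 × 60 × 88 × 556 = 117427200.

117427200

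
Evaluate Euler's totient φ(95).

95 = 5 · 19.
φ(95) = 95 · (1 − 1/5) · (1 − 1/19)
       = 95 · 72/95 = 72.

72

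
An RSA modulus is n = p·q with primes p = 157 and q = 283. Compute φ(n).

φ(44431) = 44431 · (1 − 1/157) · (1 − 1/283)
       = 44431 · 43992/44431 = 43992.

43992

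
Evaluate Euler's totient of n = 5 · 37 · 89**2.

1127808

φ(5) = 5 − 1 = 4.
φ(37) = 37 − 1 = 36.
φ(89^2) = 89^2 − 89^1 = 7921 − 89 = 7832.
Multiply: 4 · 36 · 7832 = 1127808.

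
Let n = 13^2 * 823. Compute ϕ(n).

128232

φ(13^2) = 13^2 − 13^1 = 169 − 13 = 156.
φ(823) = 823 − 1 = 822.
Since φ is multiplicative, φ(139087) = 156 · 822 = 128232.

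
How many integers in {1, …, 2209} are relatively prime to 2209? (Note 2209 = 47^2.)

φ(2209) = 2209 · (1 − 1/47)
       = 2209 · 46/47 = 2162.

2162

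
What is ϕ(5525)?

3840

First factor: 5525 = 5**2 · 13 · 17.
φ(5^2) = 5^1·(5−1) = 5·4 = 20.
φ(13) = 13 − 1 = 12.
φ(17) = 17 − 1 = 16.
φ(5525) = 20 × 12 × 16 = 3840.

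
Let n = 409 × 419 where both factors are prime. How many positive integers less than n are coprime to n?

φ(409) = 409 − 1 = 408.
φ(419) = 419 − 1 = 418.
Multiply: 408 · 418 = 170544.

170544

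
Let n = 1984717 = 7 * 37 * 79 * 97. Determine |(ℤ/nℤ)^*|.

1617408

φ(7) = 7 − 1 = 6.
φ(37) = 37 − 1 = 36.
φ(79) = 79 − 1 = 78.
φ(97) = 97 − 1 = 96.
Since φ is multiplicative, φ(1984717) = 6 · 36 · 78 · 96 = 1617408.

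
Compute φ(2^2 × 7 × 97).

φ(2^2) = 2^1·(2−1) = 2·1 = 2.
φ(7) = 7 − 1 = 6.
φ(97) = 97 − 1 = 96.
Since φ is multiplicative, φ(2716) = 2 · 6 · 96 = 1152.

1152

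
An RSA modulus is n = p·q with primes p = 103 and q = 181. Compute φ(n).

φ(n) = (p − 1)(q − 1) = (103−1)(181−1) = 102·180 = 18360.

18360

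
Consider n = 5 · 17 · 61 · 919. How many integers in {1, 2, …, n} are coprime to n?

φ(5) = 5 − 1 = 4.
φ(17) = 17 − 1 = 16.
φ(61) = 61 − 1 = 60.
φ(919) = 919 − 1 = 918.
Since φ is multiplicative, φ(4765015) = 4 · 16 · 60 · 918 = 3525120.

3525120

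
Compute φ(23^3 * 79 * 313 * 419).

118386949824

φ(23^3) = 23^2·(23−1) = 529·22 = 11638.
φ(79) = 79 − 1 = 78.
φ(313) = 313 − 1 = 312.
φ(419) = 419 − 1 = 418.
Multiply: 11638 · 78 · 312 · 418 = 118386949824.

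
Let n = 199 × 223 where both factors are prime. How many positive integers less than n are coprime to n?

φ(pq) = (p−1)(q−1) = 198 · 222 = 43956.

43956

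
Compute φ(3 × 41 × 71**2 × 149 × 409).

24008678400

φ(3) = 3 − 1 = 2.
φ(41) = 41 − 1 = 40.
φ(71^2) = 71^2 − 71^1 = 5041 − 71 = 4970.
φ(149) = 149 − 1 = 148.
φ(409) = 409 − 1 = 408.
φ(37786040463) = 2 × 40 × 4970 × 148 × 408 = 24008678400.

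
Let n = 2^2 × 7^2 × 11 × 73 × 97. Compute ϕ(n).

5806080

φ(2^2) = 2^1·(2−1) = 2·1 = 2.
φ(7^2) = 7^1·(7−1) = 7·6 = 42.
φ(11) = 11 − 1 = 10.
φ(73) = 73 − 1 = 72.
φ(97) = 97 − 1 = 96.
φ(15266636) = 2 × 42 × 10 × 72 × 96 = 5806080.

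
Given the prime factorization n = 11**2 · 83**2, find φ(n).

748660

φ(11^2) = 11^2 − 11^1 = 121 − 11 = 110.
φ(83^2) = 83^1·(83−1) = 83·82 = 6806.
Since φ is multiplicative, φ(833569) = 110 · 6806 = 748660.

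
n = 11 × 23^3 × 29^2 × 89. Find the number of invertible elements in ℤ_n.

8316049280

φ(11) = 11 − 1 = 10.
φ(23^3) = 23^3 − 23^2 = 12167 − 529 = 11638.
φ(29^2) = 29^2 − 29^1 = 841 − 29 = 812.
φ(89) = 89 − 1 = 88.
Multiply: 10 · 11638 · 812 · 88 = 8316049280.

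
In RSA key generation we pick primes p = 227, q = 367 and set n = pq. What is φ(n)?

82716

For distinct primes, φ(pq) = (p−1)(q−1) = 226 × 366 = 82716.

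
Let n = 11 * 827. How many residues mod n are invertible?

φ(9097) = 9097 · (1 − 1/11) · (1 − 1/827)
       = 9097 · 8260/9097 = 8260.

8260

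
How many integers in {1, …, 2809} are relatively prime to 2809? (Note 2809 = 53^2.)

2756

φ(53^2) = 53^2 − 53^1 = 2809 − 53 = 2756.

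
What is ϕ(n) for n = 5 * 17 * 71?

4480

φ(5) = 5 − 1 = 4.
φ(17) = 17 − 1 = 16.
φ(71) = 71 − 1 = 70.
Since φ is multiplicative, φ(6035) = 4 · 16 · 70 = 4480.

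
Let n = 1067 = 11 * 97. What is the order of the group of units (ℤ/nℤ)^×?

960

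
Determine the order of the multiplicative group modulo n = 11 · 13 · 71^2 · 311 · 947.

174900264000

φ(212306408171) = 212306408171 · (1 − 1/11) · (1 − 1/13) · (1 − 1/71) · (1 − 1/311) · (1 − 1/947)
       = 212306408171 · 2463384000/2990231101 = 174900264000.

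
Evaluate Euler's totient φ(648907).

483840

First factor: 648907 = 7^2 * 17 * 19 * 41.
φ(7^2) = 7^2 − 7^1 = 49 − 7 = 42.
φ(17) = 17 − 1 = 16.
φ(19) = 19 − 1 = 18.
φ(41) = 41 − 1 = 40.
Since φ is multiplicative, φ(648907) = 42 · 16 · 18 · 40 = 483840.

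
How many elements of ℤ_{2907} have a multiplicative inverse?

1728

Prime factorization: 2907 = 3^2 · 17 · 19.
φ(2907) = 2907 · (1 − 1/3) · (1 − 1/17) · (1 − 1/19)
       = 2907 · 576/969 = 1728.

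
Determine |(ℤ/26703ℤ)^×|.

Prime factorization: 26703 = 3^3 · 23 · 43.
φ(3^3) = 3^2·(3−1) = 9·2 = 18.
φ(23) = 23 − 1 = 22.
φ(43) = 43 − 1 = 42.
Multiply: 18 · 22 · 42 = 16632.

16632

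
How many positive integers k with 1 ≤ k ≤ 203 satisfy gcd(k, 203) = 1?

168

Factor 203: 203 = 7 * 29.
φ(7) = 7 − 1 = 6.
φ(29) = 29 − 1 = 28.
Multiply: 6 · 28 = 168.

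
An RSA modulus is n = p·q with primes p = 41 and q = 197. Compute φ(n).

φ(8077) = 8077 · (1 − 1/41) · (1 − 1/197)
       = 8077 · 7840/8077 = 7840.

7840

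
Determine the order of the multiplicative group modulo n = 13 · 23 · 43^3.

φ(23772593) = 23772593 · (1 − 1/13) · (1 − 1/23) · (1 − 1/43)
       = 23772593 · 11088/12857 = 20501712.

20501712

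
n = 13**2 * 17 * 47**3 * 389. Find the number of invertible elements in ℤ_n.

φ(13^2) = 13^2 − 13^1 = 169 − 13 = 156.
φ(17) = 17 − 1 = 16.
φ(47^3) = 47^2·(47−1) = 2209·46 = 101614.
φ(389) = 389 − 1 = 388.
φ(116032273331) = 156 × 16 × 101614 × 388 = 98407875072.

98407875072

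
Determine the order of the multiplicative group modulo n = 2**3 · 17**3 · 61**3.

φ(8921261224) = 8921261224 · (1 − 1/2) · (1 − 1/17) · (1 − 1/61)
       = 8921261224 · 960/2074 = 4129416960.

4129416960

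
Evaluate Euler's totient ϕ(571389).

First factor: 571389 = 3 * 7^2 * 13^2 * 23.
φ(571389) = 571389 · (1 − 1/3) · (1 − 1/7) · (1 − 1/13) · (1 − 1/23)
       = 571389 · 3168/6279 = 288288.

288288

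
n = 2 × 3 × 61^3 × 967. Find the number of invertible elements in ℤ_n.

431338320

φ(1316943762) = 1316943762 · (1 − 1/2) · (1 − 1/3) · (1 − 1/61) · (1 − 1/967)
       = 1316943762 · 115920/353922 = 431338320.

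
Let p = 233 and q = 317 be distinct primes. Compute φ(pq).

φ(pq) = (p−1)(q−1) = 232 · 316 = 73312.

73312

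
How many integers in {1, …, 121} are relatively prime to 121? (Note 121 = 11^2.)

110

φ(11^2) = 11^1·(11−1) = 11·10 = 110.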